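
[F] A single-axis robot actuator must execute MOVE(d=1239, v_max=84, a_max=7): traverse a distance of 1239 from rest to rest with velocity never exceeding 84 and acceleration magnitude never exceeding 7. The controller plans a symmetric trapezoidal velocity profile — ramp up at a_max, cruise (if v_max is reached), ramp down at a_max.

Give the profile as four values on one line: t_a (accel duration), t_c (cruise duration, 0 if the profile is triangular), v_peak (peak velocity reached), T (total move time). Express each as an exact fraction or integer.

t_a=12 t_c=11/4 v_peak=84 T=107/4

vₘ²/aₘ = 84²/7 = 1008
1239 ≥ 1008 ⇒ cruise phase
t_a = 84/7 = 12; v_peak = 84
d_cruise = 1239 − 1008 = 231; t_c = 231/84 = 11/4
T = 2·12 + 11/4 = 107/4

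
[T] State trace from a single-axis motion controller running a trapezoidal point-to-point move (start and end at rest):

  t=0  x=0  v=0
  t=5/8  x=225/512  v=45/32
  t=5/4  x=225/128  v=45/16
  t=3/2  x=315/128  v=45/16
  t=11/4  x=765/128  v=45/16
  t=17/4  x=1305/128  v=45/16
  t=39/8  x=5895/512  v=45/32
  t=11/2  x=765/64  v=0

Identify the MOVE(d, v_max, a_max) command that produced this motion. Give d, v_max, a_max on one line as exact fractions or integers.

final state: t=11/2, x=765/64, v=0 → d = 765/64
a_max = (45/32−0)/(5/8−0) = 9/4
max v = 45/16 over t∈[5/4,17/4] → v_max = 45/16
check: 45/16·(5/4+3) = 765/64 ✓

d=765/64 v_max=45/16 a_max=9/4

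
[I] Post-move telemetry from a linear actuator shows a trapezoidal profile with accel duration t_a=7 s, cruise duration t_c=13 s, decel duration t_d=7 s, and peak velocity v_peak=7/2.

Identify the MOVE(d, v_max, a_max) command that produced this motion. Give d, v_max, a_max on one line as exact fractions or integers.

d=70 v_max=7/2 a_max=1/2

a_max = (7/2)/7 = 1/2
d_a = ½·7/2·7 = 49/4; d_c = 7/2·13 = 91/2
d = 2·49/4 + 91/2 = 70
t_c = 13 > 0 so v_max = 7/2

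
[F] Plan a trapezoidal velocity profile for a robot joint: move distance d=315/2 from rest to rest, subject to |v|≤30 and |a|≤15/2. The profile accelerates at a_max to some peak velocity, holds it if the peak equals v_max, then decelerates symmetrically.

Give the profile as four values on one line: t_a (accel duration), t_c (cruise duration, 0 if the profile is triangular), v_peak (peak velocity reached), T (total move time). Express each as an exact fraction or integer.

v_max²/a_max = 30²/(15/2) = 120
315/2 ≥ 120 so v_max reached
t_a = 30/(15/2) = 4; v_peak = 30
d_cruise = 315/2 − 120 = 75/2; t_c = (75/2)/30 = 5/4
T = 2·4 + 5/4 = 37/4

t_a=4 t_c=5/4 v_peak=30 T=37/4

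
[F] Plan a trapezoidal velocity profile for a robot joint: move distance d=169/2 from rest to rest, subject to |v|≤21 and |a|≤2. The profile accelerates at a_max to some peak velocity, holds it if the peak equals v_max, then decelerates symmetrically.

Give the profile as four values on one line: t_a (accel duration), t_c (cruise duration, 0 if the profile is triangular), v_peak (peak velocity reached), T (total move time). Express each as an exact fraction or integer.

t_a=13/2 t_c=0 v_peak=13 T=13

vₘ²/aₘ = 21²/2 = 441/2
169/2 < 441/2 so t_c = 0
v_peak = √(169/2·2) = √169 = 13
t_a = 13/2; t_c = 0
T = 2·13/2 = 13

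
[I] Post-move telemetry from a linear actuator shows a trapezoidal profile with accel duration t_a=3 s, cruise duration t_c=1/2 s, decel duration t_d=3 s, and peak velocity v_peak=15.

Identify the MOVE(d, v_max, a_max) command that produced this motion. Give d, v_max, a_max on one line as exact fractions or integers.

d=105/2 v_max=15 a_max=5

a_max = 15/3 = 5
d_a = ½·15·3 = 45/2; d_c = 15·1/2 = 15/2
d = 2·45/2 + 15/2 = 105/2
t_c = 1/2 > 0 so v_max = 15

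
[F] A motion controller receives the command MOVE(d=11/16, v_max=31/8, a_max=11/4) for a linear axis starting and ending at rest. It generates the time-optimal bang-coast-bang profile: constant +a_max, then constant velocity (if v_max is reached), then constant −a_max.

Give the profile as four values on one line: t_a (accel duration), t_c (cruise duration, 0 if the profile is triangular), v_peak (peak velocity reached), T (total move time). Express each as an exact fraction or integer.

t_a=1/2 t_c=0 v_peak=11/8 T=1

v_max²/a_max = (31/8)²/(11/4) = 961/176
11/16 < 961/176 ⇒ no cruise
v_peak = √(11/16·11/4) = √(121/64) = 11/8
t_a = (11/8)/(11/4) = 1/2; t_c = 0
T = 2·1/2 = 1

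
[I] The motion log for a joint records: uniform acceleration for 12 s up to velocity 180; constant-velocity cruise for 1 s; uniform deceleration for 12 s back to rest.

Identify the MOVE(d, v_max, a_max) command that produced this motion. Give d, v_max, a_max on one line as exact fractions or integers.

a_max = 180/12 = 15
d_a = ½·180·12 = 1080; d_c = 180·1 = 180
d = 2·1080 + 180 = 2340
t_c = 1 > 0 → v_max = v_peak = 180

d=2340 v_max=180 a_max=15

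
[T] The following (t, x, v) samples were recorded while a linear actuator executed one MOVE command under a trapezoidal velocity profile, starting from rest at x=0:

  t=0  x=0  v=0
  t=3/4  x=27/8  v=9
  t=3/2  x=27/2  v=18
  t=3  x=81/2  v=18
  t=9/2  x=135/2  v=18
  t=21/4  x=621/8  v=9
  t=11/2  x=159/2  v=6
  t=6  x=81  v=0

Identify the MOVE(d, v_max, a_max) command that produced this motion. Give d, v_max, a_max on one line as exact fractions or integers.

d=81 v_max=18 a_max=12

final state: t=6, x=81, v=0 → d = 81
a_max = (9−0)/(3/4−0) = 12
max v = 18 over t∈[3/2,9/2] → v_max = 18
check: 18·(3/2+3) = 81 ✓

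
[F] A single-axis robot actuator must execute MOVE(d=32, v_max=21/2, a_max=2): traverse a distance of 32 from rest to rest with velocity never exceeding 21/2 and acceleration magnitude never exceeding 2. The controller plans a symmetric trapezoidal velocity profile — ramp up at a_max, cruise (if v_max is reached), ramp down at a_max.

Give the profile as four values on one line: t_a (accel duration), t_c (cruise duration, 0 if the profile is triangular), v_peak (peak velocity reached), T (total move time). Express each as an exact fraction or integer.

(v_max)²/a_max = (21/2)²/2 = 441/8
32 < 441/8 → triangular
v_peak = √(32·2) = √64 = 8
t_a = 8/2 = 4; t_c = 0
T = 2·4 = 8

t_a=4 t_c=0 v_peak=8 T=8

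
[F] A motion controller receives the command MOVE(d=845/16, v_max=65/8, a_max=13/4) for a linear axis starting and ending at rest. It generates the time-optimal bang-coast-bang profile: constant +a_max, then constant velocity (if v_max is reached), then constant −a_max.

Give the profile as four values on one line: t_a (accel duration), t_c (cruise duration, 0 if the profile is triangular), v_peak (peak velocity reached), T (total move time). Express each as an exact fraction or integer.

t_a=5/2 t_c=4 v_peak=65/8 T=9

(v_max)²/a_max = (65/8)²/(13/4) = 325/16
845/16 ≥ 325/16 so v_max reached
t_a = (65/8)/(13/4) = 5/2; v_peak = 65/8
d_cruise = 845/16 − 325/16 = 65/2; t_c = (65/2)/(65/8) = 4
T = 2·5/2 + 4 = 9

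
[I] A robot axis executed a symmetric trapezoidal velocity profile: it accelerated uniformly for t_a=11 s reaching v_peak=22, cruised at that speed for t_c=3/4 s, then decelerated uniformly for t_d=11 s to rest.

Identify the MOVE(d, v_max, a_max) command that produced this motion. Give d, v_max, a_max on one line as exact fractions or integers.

d=517/2 v_max=22 a_max=2

a_max = 22/11 = 2
d_a = ½·22·11 = 121; d_c = 22·3/4 = 33/2
d = 2·121 + 33/2 = 517/2
t_c = 3/4 > 0 ⇒ limit active, v_max = 22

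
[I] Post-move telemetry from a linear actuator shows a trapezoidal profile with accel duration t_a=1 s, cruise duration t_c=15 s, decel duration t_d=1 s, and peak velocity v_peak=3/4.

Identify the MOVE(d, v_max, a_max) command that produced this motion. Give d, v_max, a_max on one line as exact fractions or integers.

d=12 v_max=3/4 a_max=3/4

a_max = (3/4)/1 = 3/4
d_a = ½·3/4·1 = 3/8; d_c = 3/4·15 = 45/4
d = 2·3/8 + 45/4 = 12
t_c = 15 > 0 → v_max = v_peak = 3/4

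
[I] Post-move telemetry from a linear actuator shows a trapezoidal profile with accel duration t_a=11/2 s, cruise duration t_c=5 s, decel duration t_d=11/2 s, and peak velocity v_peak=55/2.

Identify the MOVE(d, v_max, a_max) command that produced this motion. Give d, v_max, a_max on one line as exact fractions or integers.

a_max = (55/2)/(11/2) = 5
d_a = ½·55/2·11/2 = 605/8; d_c = 55/2·5 = 275/2
d = 2·605/8 + 275/2 = 1155/4
t_c = 5 > 0 → v_max = v_peak = 55/2

d=1155/4 v_max=55/2 a_max=5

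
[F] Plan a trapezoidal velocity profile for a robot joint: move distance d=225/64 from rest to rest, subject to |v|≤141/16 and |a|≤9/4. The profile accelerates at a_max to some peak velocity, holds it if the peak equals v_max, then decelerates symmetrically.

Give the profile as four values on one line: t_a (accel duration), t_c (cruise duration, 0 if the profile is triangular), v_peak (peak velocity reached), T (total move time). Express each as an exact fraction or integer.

t_a=5/4 t_c=0 v_peak=45/16 T=5/2

vₘ²/aₘ = (141/16)²/(9/4) = 2209/64
225/64 < 2209/64 → triangular
v_peak = √(225/64·9/4) = √(2025/256) = 45/16
t_a = (45/16)/(9/4) = 5/4; t_c = 0
T = 2·5/4 = 5/2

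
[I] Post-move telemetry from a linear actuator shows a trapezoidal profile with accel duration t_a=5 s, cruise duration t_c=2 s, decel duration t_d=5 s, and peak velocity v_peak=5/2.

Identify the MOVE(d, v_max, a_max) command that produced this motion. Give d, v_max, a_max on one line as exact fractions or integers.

a_max = (5/2)/5 = 1/2
d_a = ½·5/2·5 = 25/4; d_c = 5/2·2 = 5
d = 2·25/4 + 5 = 35/2
t_c = 2 > 0 so v_max = 5/2

d=35/2 v_max=5/2 a_max=1/2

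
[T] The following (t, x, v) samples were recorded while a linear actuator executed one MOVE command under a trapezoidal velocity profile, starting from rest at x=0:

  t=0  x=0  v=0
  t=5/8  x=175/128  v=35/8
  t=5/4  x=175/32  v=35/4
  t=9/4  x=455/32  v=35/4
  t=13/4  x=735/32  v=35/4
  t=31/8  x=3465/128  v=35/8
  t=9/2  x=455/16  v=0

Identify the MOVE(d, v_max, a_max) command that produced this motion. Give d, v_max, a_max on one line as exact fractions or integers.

d=455/16 v_max=35/4 a_max=7

final state: t=9/2, x=455/16, v=0 → d = 455/16
a_max = (35/8−0)/(5/8−0) = 7
max v = 35/4 over t∈[5/4,13/4] → v_max = 35/4
check: 35/4·(5/4+2) = 455/16 ✓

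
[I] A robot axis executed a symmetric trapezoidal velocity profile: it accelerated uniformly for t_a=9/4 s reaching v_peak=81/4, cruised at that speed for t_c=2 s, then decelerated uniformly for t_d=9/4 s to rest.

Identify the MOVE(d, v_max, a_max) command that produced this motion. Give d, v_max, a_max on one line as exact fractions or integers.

a_max = (81/4)/(9/4) = 9
d_a = ½·81/4·9/4 = 729/32; d_c = 81/4·2 = 81/2
d = 2·729/32 + 81/2 = 1377/16
t_c = 2 > 0 → v_max = v_peak = 81/4

d=1377/16 v_max=81/4 a_max=9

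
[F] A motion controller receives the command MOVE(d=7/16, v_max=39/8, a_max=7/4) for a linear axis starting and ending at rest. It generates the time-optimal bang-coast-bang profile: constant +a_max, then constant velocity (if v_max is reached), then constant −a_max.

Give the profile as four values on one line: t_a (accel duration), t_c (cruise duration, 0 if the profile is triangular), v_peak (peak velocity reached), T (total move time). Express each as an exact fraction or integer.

t_a=1/2 t_c=0 v_peak=7/8 T=1

(v_max)²/a_max = (39/8)²/(7/4) = 1521/112
7/16 < 1521/112 → triangular
v_peak = √(7/16·7/4) = √(49/64) = 7/8
t_a = (7/8)/(7/4) = 1/2; t_c = 0
T = 2·1/2 = 1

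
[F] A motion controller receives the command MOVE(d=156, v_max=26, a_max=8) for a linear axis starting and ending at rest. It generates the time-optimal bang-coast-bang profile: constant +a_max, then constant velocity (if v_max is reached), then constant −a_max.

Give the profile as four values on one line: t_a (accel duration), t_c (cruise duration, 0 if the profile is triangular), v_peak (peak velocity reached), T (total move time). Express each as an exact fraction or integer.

(v_max)²/a_max = 26²/8 = 169/2
156 ≥ 169/2 → trapezoidal
t_a = 26/8 = 13/4; v_peak = 26
d_cruise = 156 − 169/2 = 143/2; t_c = (143/2)/26 = 11/4
T = 2·13/4 + 11/4 = 37/4

t_a=13/4 t_c=11/4 v_peak=26 T=37/4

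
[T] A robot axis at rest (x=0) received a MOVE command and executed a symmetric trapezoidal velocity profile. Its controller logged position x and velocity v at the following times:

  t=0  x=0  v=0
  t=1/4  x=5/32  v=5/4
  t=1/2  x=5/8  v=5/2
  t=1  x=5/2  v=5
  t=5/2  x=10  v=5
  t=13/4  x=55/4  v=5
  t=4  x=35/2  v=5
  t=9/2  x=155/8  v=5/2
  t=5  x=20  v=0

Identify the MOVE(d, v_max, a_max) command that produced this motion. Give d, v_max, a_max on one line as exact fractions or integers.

d=20 v_max=5 a_max=5

final state: t=5, x=20, v=0 → d = 20
a_max = (5/4−0)/(1/4−0) = 5
max v = 5 over t∈[1,4] → v_max = 5
check: 5·(1+3) = 20 ✓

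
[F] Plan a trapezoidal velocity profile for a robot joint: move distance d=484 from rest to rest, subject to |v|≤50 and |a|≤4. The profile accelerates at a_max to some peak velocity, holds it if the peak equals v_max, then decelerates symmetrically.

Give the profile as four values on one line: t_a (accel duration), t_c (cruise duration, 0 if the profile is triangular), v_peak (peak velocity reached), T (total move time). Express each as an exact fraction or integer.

t_a=11 t_c=0 v_peak=44 T=22

v_max²/a_max = 50²/4 = 625
484 < 625 ⇒ no cruise
v_peak = √(484·4) = √1936 = 44
t_a = 44/4 = 11; t_c = 0
T = 2·11 = 22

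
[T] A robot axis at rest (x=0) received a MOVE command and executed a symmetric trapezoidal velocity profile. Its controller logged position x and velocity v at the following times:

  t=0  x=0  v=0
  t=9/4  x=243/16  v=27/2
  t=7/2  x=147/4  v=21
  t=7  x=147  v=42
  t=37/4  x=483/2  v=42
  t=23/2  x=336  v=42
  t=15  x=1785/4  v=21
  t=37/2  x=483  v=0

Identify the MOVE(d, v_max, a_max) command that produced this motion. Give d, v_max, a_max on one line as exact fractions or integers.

final state: t=37/2, x=483, v=0 → d = 483
a_max = (27/2−0)/(9/4−0) = 6
max v = 42 over t∈[7,23/2] → v_max = 42
check: 42·(7+9/2) = 483 ✓

d=483 v_max=42 a_max=6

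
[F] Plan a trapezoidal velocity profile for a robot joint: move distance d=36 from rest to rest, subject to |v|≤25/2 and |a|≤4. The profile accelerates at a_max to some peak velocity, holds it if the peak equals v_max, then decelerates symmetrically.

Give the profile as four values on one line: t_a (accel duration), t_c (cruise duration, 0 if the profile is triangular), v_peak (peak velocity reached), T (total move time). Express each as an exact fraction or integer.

(v_max)²/a_max = (25/2)²/4 = 625/16
36 < 625/16 → triangular
v_peak = √(36·4) = √144 = 12
t_a = 12/4 = 3; t_c = 0
T = 2·3 = 6

t_a=3 t_c=0 v_peak=12 T=6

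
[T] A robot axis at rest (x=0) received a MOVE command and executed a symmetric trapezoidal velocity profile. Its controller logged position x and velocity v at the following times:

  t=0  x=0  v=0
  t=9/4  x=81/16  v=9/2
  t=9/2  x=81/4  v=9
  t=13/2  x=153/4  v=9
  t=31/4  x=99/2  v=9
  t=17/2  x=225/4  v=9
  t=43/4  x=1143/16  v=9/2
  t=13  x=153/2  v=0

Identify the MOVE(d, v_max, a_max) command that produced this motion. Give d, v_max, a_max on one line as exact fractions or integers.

final state: t=13, x=153/2, v=0 → d = 153/2
a_max = (9/2−0)/(9/4−0) = 2
max v = 9 over t∈[9/2,17/2] → v_max = 9
check: 9·(9/2+4) = 153/2 ✓

d=153/2 v_max=9 a_max=2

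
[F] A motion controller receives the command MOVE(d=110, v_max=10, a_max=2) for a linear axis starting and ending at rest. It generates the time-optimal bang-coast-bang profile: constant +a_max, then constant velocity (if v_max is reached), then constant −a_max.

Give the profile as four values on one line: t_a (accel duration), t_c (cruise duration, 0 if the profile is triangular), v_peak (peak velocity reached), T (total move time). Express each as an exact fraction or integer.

vₘ²/aₘ = 10²/2 = 50
110 ≥ 50 so v_max reached
t_a = 10/2 = 5; v_peak = 10
d_cruise = 110 − 50 = 60; t_c = 60/10 = 6
T = 2·5 + 6 = 16

t_a=5 t_c=6 v_peak=10 T=16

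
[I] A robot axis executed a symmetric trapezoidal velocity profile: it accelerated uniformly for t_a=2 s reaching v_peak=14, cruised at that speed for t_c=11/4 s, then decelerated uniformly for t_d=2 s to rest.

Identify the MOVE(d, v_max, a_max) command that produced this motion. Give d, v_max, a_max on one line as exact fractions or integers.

a_max = 14/2 = 7
d_a = ½·14·2 = 14; d_c = 14·11/4 = 77/2
d = 2·14 + 77/2 = 133/2
t_c = 11/4 > 0 ⇒ limit active, v_max = 14

d=133/2 v_max=14 a_max=7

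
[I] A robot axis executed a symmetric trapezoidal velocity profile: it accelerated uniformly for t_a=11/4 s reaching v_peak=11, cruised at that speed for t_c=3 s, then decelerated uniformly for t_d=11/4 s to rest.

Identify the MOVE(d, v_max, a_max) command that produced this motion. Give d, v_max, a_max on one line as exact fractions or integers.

a_max = 11/(11/4) = 4
d_a = ½·11·11/4 = 121/8; d_c = 11·3 = 33
d = 2·121/8 + 33 = 253/4
t_c = 3 > 0 so v_max = 11

d=253/4 v_max=11 a_max=4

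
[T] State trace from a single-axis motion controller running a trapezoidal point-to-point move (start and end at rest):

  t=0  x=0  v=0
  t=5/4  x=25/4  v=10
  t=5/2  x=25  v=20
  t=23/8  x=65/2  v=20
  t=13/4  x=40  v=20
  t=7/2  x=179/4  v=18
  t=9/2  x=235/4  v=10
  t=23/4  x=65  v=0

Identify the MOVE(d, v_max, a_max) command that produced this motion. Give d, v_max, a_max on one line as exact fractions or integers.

final state: t=23/4, x=65, v=0 → d = 65
a_max = (10−0)/(5/4−0) = 8
max v = 20 over t∈[5/2,13/4] → v_max = 20
check: 20·(5/2+3/4) = 65 ✓

d=65 v_max=20 a_max=8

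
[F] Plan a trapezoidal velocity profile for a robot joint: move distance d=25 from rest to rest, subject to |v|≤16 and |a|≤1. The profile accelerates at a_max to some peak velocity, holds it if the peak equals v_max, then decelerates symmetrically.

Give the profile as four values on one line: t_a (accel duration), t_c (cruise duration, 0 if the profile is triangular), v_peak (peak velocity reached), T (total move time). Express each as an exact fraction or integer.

t_a=5 t_c=0 v_peak=5 T=10

(v_max)²/a_max = 16²/1 = 256
25 < 256 so t_c = 0
v_peak = √(25·1) = √25 = 5
t_a = 5/1 = 5; t_c = 0
T = 2·5 = 10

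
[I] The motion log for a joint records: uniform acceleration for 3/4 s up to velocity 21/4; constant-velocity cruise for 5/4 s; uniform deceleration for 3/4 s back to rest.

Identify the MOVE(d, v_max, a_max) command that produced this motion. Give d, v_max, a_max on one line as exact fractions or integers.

a_max = (21/4)/(3/4) = 7
d_a = ½·21/4·3/4 = 63/32; d_c = 21/4·5/4 = 105/16
d = 2·63/32 + 105/16 = 21/2
t_c = 5/4 > 0 so v_max = 21/4

d=21/2 v_max=21/4 a_max=7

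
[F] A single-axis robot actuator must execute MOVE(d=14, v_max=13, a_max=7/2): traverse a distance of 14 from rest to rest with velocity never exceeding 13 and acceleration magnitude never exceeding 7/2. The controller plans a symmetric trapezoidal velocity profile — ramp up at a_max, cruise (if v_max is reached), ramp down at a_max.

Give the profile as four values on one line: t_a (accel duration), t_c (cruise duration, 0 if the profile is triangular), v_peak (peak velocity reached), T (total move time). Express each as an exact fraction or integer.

t_a=2 t_c=0 v_peak=7 T=4

vₘ²/aₘ = 13²/(7/2) = 338/7
14 < 338/7 ⇒ no cruise
v_peak = √(14·7/2) = √49 = 7
t_a = 7/(7/2) = 2; t_c = 0
T = 2·2 = 4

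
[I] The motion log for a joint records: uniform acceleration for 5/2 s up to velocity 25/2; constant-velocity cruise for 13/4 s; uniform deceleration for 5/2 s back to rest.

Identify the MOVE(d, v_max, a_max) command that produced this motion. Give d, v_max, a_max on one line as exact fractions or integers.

d=575/8 v_max=25/2 a_max=5

a_max = (25/2)/(5/2) = 5
d_a = ½·25/2·5/2 = 125/8; d_c = 25/2·13/4 = 325/8
d = 2·125/8 + 325/8 = 575/8
t_c = 13/4 > 0 so v_max = 25/2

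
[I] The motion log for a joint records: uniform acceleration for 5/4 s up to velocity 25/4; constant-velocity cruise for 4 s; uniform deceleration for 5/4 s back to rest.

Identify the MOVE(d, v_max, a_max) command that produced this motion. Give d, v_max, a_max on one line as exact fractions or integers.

d=525/16 v_max=25/4 a_max=5

a_max = (25/4)/(5/4) = 5
d_a = ½·25/4·5/4 = 125/32; d_c = 25/4·4 = 25
d = 2·125/32 + 25 = 525/16
t_c = 4 > 0 so v_max = 25/4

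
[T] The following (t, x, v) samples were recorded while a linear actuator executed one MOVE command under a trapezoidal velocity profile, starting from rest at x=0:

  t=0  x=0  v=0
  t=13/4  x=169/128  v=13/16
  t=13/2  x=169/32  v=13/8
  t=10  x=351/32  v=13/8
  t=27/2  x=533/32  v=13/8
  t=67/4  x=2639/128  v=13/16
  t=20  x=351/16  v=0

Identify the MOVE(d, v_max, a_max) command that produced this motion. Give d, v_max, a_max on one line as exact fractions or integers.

final state: t=20, x=351/16, v=0 → d = 351/16
a_max = (13/16−0)/(13/4−0) = 1/4
max v = 13/8 over t∈[13/2,27/2] → v_max = 13/8
check: 13/8·(13/2+7) = 351/16 ✓

d=351/16 v_max=13/8 a_max=1/4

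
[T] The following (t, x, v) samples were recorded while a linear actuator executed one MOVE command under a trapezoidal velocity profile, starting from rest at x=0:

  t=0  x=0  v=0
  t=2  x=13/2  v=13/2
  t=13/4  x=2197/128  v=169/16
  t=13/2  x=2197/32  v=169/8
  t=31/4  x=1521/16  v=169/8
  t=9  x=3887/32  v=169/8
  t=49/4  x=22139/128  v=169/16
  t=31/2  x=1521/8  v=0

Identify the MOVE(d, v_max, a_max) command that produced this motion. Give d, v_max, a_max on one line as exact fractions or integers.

final state: t=31/2, x=1521/8, v=0 → d = 1521/8
a_max = (13/2−0)/(2−0) = 13/4
max v = 169/8 over t∈[13/2,9] → v_max = 169/8
check: 169/8·(13/2+5/2) = 1521/8 ✓

d=1521/8 v_max=169/8 a_max=13/4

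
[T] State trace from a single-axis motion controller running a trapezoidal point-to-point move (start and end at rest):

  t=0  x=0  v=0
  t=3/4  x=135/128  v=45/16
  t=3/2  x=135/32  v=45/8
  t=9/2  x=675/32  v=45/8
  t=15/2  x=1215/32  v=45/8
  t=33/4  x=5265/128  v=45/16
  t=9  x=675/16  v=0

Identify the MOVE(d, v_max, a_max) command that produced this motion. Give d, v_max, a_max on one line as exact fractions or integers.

final state: t=9, x=675/16, v=0 → d = 675/16
a_max = (45/16−0)/(3/4−0) = 15/4
max v = 45/8 over t∈[3/2,15/2] → v_max = 45/8
check: 45/8·(3/2+6) = 675/16 ✓

d=675/16 v_max=45/8 a_max=15/4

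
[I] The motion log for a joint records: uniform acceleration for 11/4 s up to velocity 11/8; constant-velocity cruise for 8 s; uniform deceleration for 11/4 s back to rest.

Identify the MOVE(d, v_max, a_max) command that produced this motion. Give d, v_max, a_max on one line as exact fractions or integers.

a_max = (11/8)/(11/4) = 1/2
d_a = ½·11/8·11/4 = 121/64; d_c = 11/8·8 = 11
d = 2·121/64 + 11 = 473/32
t_c = 8 > 0 so v_max = 11/8

d=473/32 v_max=11/8 a_max=1/2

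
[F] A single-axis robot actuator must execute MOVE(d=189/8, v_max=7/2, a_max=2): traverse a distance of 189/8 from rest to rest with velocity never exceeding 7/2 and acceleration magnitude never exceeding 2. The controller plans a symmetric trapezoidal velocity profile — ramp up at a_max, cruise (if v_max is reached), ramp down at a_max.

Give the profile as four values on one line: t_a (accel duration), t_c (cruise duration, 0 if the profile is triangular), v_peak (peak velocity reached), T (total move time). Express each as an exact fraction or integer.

t_a=7/4 t_c=5 v_peak=7/2 T=17/2

v_max²/a_max = (7/2)²/2 = 49/8
189/8 ≥ 49/8 so v_max reached
t_a = (7/2)/2 = 7/4; v_peak = 7/2
d_cruise = 189/8 − 49/8 = 35/2; t_c = (35/2)/(7/2) = 5
T = 2·7/4 + 5 = 17/2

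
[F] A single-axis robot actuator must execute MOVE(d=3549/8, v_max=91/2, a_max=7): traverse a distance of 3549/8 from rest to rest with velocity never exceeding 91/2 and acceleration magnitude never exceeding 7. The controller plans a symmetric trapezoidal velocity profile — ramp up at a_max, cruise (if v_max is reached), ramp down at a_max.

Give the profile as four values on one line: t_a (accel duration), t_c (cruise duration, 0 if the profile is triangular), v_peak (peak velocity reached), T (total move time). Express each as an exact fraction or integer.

t_a=13/2 t_c=13/4 v_peak=91/2 T=65/4

(v_max)²/a_max = (91/2)²/7 = 1183/4
3549/8 ≥ 1183/4 so v_max reached
t_a = (91/2)/7 = 13/2; v_peak = 91/2
d_cruise = 3549/8 − 1183/4 = 1183/8; t_c = (1183/8)/(91/2) = 13/4
T = 2·13/2 + 13/4 = 65/4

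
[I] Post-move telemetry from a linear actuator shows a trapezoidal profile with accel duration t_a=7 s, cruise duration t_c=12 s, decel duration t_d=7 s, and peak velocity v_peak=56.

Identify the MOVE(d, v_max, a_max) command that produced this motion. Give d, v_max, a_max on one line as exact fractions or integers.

a_max = 56/7 = 8
d_a = ½·56·7 = 196; d_c = 56·12 = 672
d = 2·196 + 672 = 1064
t_c = 12 > 0 so v_max = 56

d=1064 v_max=56 a_max=8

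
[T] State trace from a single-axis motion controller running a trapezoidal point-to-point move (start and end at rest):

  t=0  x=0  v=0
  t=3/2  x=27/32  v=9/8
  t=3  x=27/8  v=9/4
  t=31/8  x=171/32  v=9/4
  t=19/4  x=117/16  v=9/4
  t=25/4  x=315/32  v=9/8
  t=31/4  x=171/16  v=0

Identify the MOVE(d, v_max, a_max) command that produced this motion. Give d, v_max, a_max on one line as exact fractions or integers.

d=171/16 v_max=9/4 a_max=3/4

final state: t=31/4, x=171/16, v=0 → d = 171/16
a_max = (9/8−0)/(3/2−0) = 3/4
max v = 9/4 over t∈[3,19/4] → v_max = 9/4
check: 9/4·(3+7/4) = 171/16 ✓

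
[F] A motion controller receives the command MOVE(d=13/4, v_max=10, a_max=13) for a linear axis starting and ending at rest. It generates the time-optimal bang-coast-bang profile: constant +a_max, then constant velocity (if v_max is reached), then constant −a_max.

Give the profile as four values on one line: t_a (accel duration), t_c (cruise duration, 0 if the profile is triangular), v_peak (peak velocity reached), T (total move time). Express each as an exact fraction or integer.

v_max²/a_max = 10²/13 = 100/13
13/4 < 100/13 → triangular
v_peak = √(13/4·13) = √(169/4) = 13/2
t_a = (13/2)/13 = 1/2; t_c = 0
T = 2·1/2 = 1

t_a=1/2 t_c=0 v_peak=13/2 T=1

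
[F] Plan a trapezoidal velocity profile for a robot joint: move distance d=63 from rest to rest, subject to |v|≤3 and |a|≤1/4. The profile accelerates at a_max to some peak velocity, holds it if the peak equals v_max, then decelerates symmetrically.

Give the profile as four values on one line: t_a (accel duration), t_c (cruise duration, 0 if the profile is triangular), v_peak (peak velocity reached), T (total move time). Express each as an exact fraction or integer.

v_max²/a_max = 3²/(1/4) = 36
63 ≥ 36 so v_max reached
t_a = 3/(1/4) = 12; v_peak = 3
d_cruise = 63 − 36 = 27; t_c = 27/3 = 9
T = 2·12 + 9 = 33

t_a=12 t_c=9 v_peak=3 T=33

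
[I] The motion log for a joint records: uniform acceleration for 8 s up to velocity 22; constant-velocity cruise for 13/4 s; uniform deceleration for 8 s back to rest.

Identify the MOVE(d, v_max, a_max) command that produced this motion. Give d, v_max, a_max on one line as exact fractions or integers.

a_max = 22/8 = 11/4
d_a = ½·22·8 = 88; d_c = 22·13/4 = 143/2
d = 2·88 + 143/2 = 495/2
t_c = 13/4 > 0 ⇒ limit active, v_max = 22

d=495/2 v_max=22 a_max=11/4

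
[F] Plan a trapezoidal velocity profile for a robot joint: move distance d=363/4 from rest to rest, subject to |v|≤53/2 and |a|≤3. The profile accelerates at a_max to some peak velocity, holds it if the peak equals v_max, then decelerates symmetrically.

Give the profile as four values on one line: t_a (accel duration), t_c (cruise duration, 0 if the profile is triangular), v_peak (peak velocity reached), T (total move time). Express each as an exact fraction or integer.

t_a=11/2 t_c=0 v_peak=33/2 T=11

v_max²/a_max = (53/2)²/3 = 2809/12
363/4 < 2809/12 so t_c = 0
v_peak = √(363/4·3) = √(1089/4) = 33/2
t_a = (33/2)/3 = 11/2; t_c = 0
T = 2·11/2 = 11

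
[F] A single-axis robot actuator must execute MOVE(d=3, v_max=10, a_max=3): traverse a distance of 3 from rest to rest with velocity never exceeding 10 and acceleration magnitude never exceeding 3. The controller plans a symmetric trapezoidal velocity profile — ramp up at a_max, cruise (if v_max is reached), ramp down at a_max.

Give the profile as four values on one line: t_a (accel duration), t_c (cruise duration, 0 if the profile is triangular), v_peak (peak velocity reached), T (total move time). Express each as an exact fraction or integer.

vₘ²/aₘ = 10²/3 = 100/3
3 < 100/3 ⇒ no cruise
v_peak = √(3·3) = √9 = 3
t_a = 3/3 = 1; t_c = 0
T = 2·1 = 2

t_a=1 t_c=0 v_peak=3 T=2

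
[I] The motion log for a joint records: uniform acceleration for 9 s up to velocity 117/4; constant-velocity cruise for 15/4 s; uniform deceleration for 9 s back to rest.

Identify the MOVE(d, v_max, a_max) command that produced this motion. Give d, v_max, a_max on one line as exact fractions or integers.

d=5967/16 v_max=117/4 a_max=13/4

a_max = (117/4)/9 = 13/4
d_a = ½·117/4·9 = 1053/8; d_c = 117/4·15/4 = 1755/16
d = 2·1053/8 + 1755/16 = 5967/16
t_c = 15/4 > 0 so v_max = 117/4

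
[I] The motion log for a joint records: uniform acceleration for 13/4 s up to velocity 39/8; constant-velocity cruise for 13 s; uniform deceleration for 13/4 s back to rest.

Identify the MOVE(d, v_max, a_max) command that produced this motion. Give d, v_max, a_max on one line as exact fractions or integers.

a_max = (39/8)/(13/4) = 3/2
d_a = ½·39/8·13/4 = 507/64; d_c = 39/8·13 = 507/8
d = 2·507/64 + 507/8 = 2535/32
t_c = 13 > 0 so v_max = 39/8

d=2535/32 v_max=39/8 a_max=3/2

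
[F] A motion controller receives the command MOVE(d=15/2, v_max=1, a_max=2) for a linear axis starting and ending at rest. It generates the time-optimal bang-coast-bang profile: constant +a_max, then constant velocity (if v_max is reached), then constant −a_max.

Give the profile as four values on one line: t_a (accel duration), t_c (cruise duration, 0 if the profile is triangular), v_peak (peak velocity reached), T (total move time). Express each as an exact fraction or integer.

vₘ²/aₘ = 1²/2 = 1/2
15/2 ≥ 1/2 ⇒ cruise phase
t_a = 1/2; v_peak = 1
d_cruise = 15/2 − 1/2 = 7; t_c = 7/1 = 7
T = 2·1/2 + 7 = 8

t_a=1/2 t_c=7 v_peak=1 T=8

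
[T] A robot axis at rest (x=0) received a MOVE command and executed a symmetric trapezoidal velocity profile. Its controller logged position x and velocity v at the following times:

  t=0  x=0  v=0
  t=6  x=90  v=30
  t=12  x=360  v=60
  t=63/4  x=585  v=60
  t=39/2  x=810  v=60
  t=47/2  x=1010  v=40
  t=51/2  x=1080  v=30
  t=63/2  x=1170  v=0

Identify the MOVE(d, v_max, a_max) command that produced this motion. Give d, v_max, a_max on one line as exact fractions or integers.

d=1170 v_max=60 a_max=5

final state: t=63/2, x=1170, v=0 → d = 1170
a_max = (30−0)/(6−0) = 5
max v = 60 over t∈[12,39/2] → v_max = 60
check: 60·(12+15/2) = 1170 ✓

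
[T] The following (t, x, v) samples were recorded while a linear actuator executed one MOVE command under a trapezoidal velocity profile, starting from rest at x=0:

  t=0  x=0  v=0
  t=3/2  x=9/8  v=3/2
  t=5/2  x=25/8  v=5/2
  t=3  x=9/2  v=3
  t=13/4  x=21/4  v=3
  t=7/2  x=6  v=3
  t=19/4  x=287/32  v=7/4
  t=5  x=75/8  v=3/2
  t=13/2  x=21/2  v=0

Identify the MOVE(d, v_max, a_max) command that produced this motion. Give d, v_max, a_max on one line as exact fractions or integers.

final state: t=13/2, x=21/2, v=0 → d = 21/2
a_max = (3/2−0)/(3/2−0) = 1
max v = 3 over t∈[3,7/2] → v_max = 3
check: 3·(3+1/2) = 21/2 ✓

d=21/2 v_max=3 a_max=1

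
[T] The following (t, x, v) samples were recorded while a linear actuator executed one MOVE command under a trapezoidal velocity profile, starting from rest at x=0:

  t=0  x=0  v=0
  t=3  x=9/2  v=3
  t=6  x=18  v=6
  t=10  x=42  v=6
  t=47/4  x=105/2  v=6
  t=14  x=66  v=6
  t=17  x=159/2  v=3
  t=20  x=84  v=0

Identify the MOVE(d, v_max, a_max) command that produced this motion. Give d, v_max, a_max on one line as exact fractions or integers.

final state: t=20, x=84, v=0 → d = 84
a_max = (3−0)/(3−0) = 1
max v = 6 over t∈[6,14] → v_max = 6
check: 6·(6+8) = 84 ✓

d=84 v_max=6 a_max=1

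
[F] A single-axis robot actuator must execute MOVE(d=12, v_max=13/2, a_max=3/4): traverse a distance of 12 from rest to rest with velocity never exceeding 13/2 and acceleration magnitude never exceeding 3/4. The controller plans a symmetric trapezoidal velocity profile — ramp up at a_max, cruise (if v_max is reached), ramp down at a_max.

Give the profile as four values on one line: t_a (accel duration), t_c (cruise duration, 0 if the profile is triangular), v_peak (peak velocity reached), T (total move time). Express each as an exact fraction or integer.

v_max²/a_max = (13/2)²/(3/4) = 169/3
12 < 169/3 ⇒ no cruise
v_peak = √(12·3/4) = √9 = 3
t_a = 3/(3/4) = 4; t_c = 0
T = 2·4 = 8

t_a=4 t_c=0 v_peak=3 T=8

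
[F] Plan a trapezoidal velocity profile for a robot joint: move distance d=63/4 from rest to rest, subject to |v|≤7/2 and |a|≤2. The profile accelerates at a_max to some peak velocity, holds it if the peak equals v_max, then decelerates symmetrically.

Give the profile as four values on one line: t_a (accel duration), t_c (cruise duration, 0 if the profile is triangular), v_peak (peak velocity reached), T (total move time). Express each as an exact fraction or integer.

t_a=7/4 t_c=11/4 v_peak=7/2 T=25/4

vₘ²/aₘ = (7/2)²/2 = 49/8
63/4 ≥ 49/8 → trapezoidal
t_a = (7/2)/2 = 7/4; v_peak = 7/2
d_cruise = 63/4 − 49/8 = 77/8; t_c = (77/8)/(7/2) = 11/4
T = 2·7/4 + 11/4 = 25/4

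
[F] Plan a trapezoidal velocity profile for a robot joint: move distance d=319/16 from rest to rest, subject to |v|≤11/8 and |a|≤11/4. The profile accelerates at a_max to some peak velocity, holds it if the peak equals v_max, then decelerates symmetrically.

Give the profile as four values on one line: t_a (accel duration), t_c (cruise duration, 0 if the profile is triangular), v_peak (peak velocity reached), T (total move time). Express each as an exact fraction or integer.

t_a=1/2 t_c=14 v_peak=11/8 T=15

v_max²/a_max = (11/8)²/(11/4) = 11/16
319/16 ≥ 11/16 → trapezoidal
t_a = (11/8)/(11/4) = 1/2; v_peak = 11/8
d_cruise = 319/16 − 11/16 = 77/4; t_c = (77/4)/(11/8) = 14
T = 2·1/2 + 14 = 15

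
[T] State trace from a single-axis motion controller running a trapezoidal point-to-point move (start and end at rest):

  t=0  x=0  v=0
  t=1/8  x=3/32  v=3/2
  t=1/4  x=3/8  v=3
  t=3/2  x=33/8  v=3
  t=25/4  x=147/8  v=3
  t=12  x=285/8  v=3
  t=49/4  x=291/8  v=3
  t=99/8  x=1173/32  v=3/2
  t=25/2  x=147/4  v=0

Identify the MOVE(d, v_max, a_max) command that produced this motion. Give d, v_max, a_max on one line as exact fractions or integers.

final state: t=25/2, x=147/4, v=0 → d = 147/4
a_max = (3/2−0)/(1/8−0) = 12
max v = 3 over t∈[1/4,49/4] → v_max = 3
check: 3·(1/4+12) = 147/4 ✓

d=147/4 v_max=3 a_max=12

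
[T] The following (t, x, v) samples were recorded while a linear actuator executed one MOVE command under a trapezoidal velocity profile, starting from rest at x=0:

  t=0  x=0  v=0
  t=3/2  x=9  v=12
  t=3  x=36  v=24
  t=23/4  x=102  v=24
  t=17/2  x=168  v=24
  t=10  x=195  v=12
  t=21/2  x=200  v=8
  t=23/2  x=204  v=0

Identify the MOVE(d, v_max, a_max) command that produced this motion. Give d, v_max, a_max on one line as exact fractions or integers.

final state: t=23/2, x=204, v=0 → d = 204
a_max = (12−0)/(3/2−0) = 8
max v = 24 over t∈[3,17/2] → v_max = 24
check: 24·(3+11/2) = 204 ✓

d=204 v_max=24 a_max=8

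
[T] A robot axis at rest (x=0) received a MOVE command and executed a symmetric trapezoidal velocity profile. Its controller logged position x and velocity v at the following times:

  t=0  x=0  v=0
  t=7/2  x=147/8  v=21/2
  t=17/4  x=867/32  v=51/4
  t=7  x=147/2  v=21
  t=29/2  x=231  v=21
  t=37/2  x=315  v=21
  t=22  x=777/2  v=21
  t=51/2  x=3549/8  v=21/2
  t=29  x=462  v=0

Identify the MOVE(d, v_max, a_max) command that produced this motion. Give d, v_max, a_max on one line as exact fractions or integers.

d=462 v_max=21 a_max=3

final state: t=29, x=462, v=0 → d = 462
a_max = (21/2−0)/(7/2−0) = 3
max v = 21 over t∈[7,22] → v_max = 21
check: 21·(7+15) = 462 ✓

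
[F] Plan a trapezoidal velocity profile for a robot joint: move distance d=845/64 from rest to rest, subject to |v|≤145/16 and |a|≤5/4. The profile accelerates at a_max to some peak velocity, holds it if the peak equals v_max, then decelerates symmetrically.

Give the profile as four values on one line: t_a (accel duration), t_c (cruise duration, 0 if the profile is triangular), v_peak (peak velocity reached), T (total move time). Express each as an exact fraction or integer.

vₘ²/aₘ = (145/16)²/(5/4) = 4205/64
845/64 < 4205/64 → triangular
v_peak = √(845/64·5/4) = √(4225/256) = 65/16
t_a = (65/16)/(5/4) = 13/4; t_c = 0
T = 2·13/4 = 13/2

t_a=13/4 t_c=0 v_peak=65/16 T=13/2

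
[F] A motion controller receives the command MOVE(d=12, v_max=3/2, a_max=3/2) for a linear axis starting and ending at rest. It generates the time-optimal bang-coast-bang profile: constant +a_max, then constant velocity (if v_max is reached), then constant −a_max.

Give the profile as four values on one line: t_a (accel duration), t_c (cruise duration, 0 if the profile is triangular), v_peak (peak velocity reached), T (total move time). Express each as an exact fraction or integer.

t_a=1 t_c=7 v_peak=3/2 T=9

v_max²/a_max = (3/2)²/(3/2) = 3/2
12 ≥ 3/2 so v_max reached
t_a = (3/2)/(3/2) = 1; v_peak = 3/2
d_cruise = 12 − 3/2 = 21/2; t_c = (21/2)/(3/2) = 7
T = 2·1 + 7 = 9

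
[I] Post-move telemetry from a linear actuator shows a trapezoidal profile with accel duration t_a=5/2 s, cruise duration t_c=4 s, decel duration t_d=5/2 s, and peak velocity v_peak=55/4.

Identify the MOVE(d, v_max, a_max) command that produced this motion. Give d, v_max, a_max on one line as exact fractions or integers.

a_max = (55/4)/(5/2) = 11/2
d_a = ½·55/4·5/2 = 275/16; d_c = 55/4·4 = 55
d = 2·275/16 + 55 = 715/8
t_c = 4 > 0 so v_max = 55/4

d=715/8 v_max=55/4 a_max=11/2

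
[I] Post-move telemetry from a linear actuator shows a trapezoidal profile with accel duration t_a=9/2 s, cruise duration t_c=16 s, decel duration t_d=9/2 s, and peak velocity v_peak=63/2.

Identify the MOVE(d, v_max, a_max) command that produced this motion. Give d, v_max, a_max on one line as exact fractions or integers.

a_max = (63/2)/(9/2) = 7
d_a = ½·63/2·9/2 = 567/8; d_c = 63/2·16 = 504
d = 2·567/8 + 504 = 2583/4
t_c = 16 > 0 ⇒ limit active, v_max = 63/2

d=2583/4 v_max=63/2 a_max=7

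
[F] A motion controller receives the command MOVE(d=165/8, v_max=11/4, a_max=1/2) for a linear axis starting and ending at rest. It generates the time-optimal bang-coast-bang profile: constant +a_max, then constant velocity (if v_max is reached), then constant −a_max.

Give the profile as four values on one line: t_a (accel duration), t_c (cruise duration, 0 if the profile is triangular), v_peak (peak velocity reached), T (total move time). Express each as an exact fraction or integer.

vₘ²/aₘ = (11/4)²/(1/2) = 121/8
165/8 ≥ 121/8 → trapezoidal
t_a = (11/4)/(1/2) = 11/2; v_peak = 11/4
d_cruise = 165/8 − 121/8 = 11/2; t_c = (11/2)/(11/4) = 2
T = 2·11/2 + 2 = 13

t_a=11/2 t_c=2 v_peak=11/4 T=13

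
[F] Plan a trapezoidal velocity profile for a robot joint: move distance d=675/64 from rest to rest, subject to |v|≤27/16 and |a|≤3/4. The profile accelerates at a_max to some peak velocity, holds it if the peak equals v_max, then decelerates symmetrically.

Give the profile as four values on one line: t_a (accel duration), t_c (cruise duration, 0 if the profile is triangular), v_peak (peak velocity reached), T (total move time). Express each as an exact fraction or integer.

t_a=9/4 t_c=4 v_peak=27/16 T=17/2

v_max²/a_max = (27/16)²/(3/4) = 243/64
675/64 ≥ 243/64 → trapezoidal
t_a = (27/16)/(3/4) = 9/4; v_peak = 27/16
d_cruise = 675/64 − 243/64 = 27/4; t_c = (27/4)/(27/16) = 4
T = 2·9/4 + 4 = 17/2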